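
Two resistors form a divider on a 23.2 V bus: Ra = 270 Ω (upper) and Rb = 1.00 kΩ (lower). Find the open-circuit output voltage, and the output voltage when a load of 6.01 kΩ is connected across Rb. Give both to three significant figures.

Open-circuit: V = 23.2 × 1000/(270 + 1000) = 18.3 V.
With the load, Rb becomes Rb‖R_L = 857.3 Ω, so V = 23.2 × 857.3/1127 = 17.6 V.

Unloaded: 18.3 V; loaded: 17.6 V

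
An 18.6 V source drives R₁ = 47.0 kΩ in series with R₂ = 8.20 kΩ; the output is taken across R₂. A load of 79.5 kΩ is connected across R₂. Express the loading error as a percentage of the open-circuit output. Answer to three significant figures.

Unloaded V = 18.6 × 8.20/55.20 = 2.7630 V.
Loaded: R₂‖R_L = 7.433 kΩ, giving V = 18.6 × 7.433/54.43 = 2.5400 V.
Drop = (2.7630 − 2.5400) / 2.7630 = 8.07 %.

8.07 %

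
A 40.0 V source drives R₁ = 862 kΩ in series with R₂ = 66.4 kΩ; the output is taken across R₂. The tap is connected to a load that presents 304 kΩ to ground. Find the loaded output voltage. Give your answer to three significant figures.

The load sits in parallel with R₂: R₂‖R_L = (66.4 × 304) / (66.4 + 304) = 54.50 kΩ.
V_out = 40.0 × 54.50 / (862 + 54.50) = 40.0 × 54.50/916.5 = 2.38 V.

V_out ≈ 2.38 V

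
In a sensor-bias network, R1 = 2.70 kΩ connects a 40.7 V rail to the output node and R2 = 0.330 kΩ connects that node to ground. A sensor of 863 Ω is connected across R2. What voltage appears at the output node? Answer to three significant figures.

The load sits in parallel with R2: R2‖R_L = (330 × 863) / (330 + 863) = 238.7 Ω.
V_out = 40.7 × 238.7 / (2700 + 238.7) = 40.7 × 238.7/2939 = 3.31 V.

V_out ≈ 3.31 V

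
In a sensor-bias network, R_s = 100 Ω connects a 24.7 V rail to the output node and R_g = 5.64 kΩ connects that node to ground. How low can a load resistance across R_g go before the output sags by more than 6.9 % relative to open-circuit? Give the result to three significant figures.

R_L(min) ≈ 1.33 kΩ

Output resistance R_th = R_s‖R_g = (100 × 5640)/5740 = 98.26 Ω.
The fractional drop is R_th/(R_th + R_L); requiring this ≤ 0.0690 gives R_L ≥ R_th(1/0.0690 − 1) = 98.26 × 13.49 = 1.33 kΩ.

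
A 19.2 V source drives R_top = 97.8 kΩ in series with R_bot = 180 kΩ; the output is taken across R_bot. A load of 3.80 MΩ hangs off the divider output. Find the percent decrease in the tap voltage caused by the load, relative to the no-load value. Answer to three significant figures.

The divider's output (Thévenin) resistance is R_top‖R_bot = 63.37 kΩ.
Fractional drop under load = R_th/(R_th + R_L) = 63.37 / (63.37 + 3800) = 0.01640.
So the output falls by 1.64 %.

1.64 %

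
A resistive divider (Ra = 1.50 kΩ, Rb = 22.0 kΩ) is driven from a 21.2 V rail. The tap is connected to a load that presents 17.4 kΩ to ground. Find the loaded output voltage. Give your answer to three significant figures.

V_out ≈ 18.4 V

The load sits in parallel with Rb: Rb‖R_L = (22.0 × 17.4) / (22.0 + 17.4) = 9.716 kΩ.
V_out = 21.2 × 9.716 / (1.50 + 9.716) = 21.2 × 9.716/11.22 = 18.4 V.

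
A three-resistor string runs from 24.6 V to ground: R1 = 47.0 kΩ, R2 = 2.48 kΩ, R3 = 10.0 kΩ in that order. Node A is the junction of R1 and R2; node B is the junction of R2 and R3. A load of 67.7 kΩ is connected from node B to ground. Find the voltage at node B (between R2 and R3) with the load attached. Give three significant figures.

At node B, R3 is in parallel with the load: R3‖R_L = 8.713 kΩ.
Below node A the resistance is R2 + (R3‖R_L) = 11.19 kΩ, so V_A = 24.6 × 11.19/58.19 = 4.732 V.
Then V_B = V_A × (R3‖R_L)/(R2 + R3‖R_L) = 4.732 × 8.713/11.19 = 3.68 V.

V ≈ 3.68 V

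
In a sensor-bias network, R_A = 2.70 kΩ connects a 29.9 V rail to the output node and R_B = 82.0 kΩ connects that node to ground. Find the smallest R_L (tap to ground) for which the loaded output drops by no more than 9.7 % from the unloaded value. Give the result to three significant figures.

R_L(min) ≈ 24.3 kΩ

Output resistance R_th = R_A‖R_B = (2.70 × 82.0)/84.70 = 2.614 kΩ.
The fractional drop is R_th/(R_th + R_L); requiring this ≤ 0.0970 gives R_L ≥ R_th(1/0.0970 − 1) = 2.614 × 9.309 = 24.3 kΩ.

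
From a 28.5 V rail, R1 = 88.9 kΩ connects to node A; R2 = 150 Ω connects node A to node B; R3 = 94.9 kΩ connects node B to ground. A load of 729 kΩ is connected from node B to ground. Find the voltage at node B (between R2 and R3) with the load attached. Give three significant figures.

At node B, R3 is in parallel with the load: R3‖R_L = 83970 Ω.
Below node A the resistance is R2 + (R3‖R_L) = 84120 Ω, so V_A = 28.5 × 84120/173000 = 13.86 V.
Then V_B = V_A × (R3‖R_L)/(R2 + R3‖R_L) = 13.86 × 83970/84120 = 13.8 V.

V ≈ 13.8 V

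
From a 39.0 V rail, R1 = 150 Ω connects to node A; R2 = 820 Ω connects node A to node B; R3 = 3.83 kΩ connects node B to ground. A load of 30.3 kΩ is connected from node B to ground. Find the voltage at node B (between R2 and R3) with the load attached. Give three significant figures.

At node B, R3 is in parallel with the load: R3‖R_L = 3400 Ω.
Below node A the resistance is R2 + (R3‖R_L) = 4220 Ω, so V_A = 39.0 × 4220/4370 = 37.66 V.
Then V_B = V_A × (R3‖R_L)/(R2 + R3‖R_L) = 37.66 × 3400/4220 = 30.3 V.

V ≈ 30.3 V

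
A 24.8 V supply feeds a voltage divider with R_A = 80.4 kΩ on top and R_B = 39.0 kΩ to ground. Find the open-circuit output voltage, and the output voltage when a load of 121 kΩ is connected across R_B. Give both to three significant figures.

Unloaded: 8.10 V; loaded: 6.66 V

Open-circuit: V = 24.8 × 39.0/(80.4 + 39.0) = 8.10 V.
With the load, R_B becomes R_B‖R_L = 29.49 kΩ, so V = 24.8 × 29.49/109.9 = 6.66 V.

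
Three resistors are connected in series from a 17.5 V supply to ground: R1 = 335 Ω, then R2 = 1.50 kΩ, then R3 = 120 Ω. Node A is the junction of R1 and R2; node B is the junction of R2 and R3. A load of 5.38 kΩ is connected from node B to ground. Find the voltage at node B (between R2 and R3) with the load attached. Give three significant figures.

V ≈ 1.05 V

At node B, R3 is in parallel with the load: R3‖R_L = 117.4 Ω.
Below node A the resistance is R2 + (R3‖R_L) = 1617 Ω, so V_A = 17.5 × 1617/1952 = 14.50 V.
Then V_B = V_A × (R3‖R_L)/(R2 + R3‖R_L) = 14.50 × 117.4/1617 = 1.05 V.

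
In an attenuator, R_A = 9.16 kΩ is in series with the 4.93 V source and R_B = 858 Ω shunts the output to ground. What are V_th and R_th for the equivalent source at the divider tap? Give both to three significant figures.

V_th is the open-circuit tap voltage: 4.93 × 858/(9160 + 858) = 0.422 V.
With the supply zeroed, R_A and R_B appear in parallel from the tap: R_th = R_A‖R_B = (9160 × 858)/10020 = 785 Ω.

V_th = 0.422 V, R_th = 785 Ω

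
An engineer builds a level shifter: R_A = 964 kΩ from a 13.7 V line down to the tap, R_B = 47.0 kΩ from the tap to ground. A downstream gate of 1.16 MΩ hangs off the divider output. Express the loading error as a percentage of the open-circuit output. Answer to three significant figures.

The divider's output (Thévenin) resistance is R_A‖R_B = 44.82 kΩ.
Fractional drop under load = R_th/(R_th + R_L) = 44.82 / (44.82 + 1160) = 0.03720.
So the output falls by 3.72 %.

3.72 %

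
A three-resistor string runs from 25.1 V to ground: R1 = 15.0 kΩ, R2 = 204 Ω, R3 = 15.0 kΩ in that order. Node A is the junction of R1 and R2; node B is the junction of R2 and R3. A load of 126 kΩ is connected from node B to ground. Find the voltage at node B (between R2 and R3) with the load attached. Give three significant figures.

At node B, R3 is in parallel with the load: R3‖R_L = 13400 Ω.
Below node A the resistance is R2 + (R3‖R_L) = 13610 Ω, so V_A = 25.1 × 13610/28610 = 11.94 V.
Then V_B = V_A × (R3‖R_L)/(R2 + R3‖R_L) = 11.94 × 13400/13610 = 11.8 V.

V ≈ 11.8 V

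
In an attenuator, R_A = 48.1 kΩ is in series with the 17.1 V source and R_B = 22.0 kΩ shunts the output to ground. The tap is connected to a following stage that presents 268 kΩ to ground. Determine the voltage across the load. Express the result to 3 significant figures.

V_out ≈ 5.08 V

The load sits in parallel with R_B: R_B‖R_L = (22.0 × 268) / (22.0 + 268) = 20.33 kΩ.
V_out = 17.1 × 20.33 / (48.1 + 20.33) = 17.1 × 20.33/68.43 = 5.08 V.
(Unloaded it would have been 5.37 V.)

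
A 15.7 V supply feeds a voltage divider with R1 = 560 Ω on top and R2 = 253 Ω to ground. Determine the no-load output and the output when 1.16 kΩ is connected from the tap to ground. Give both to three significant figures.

Open-circuit: V = 15.7 × 253/(560 + 253) = 4.89 V.
With the load, R2 becomes R2‖R_L = 207.7 Ω, so V = 15.7 × 207.7/767.7 = 4.25 V.

Unloaded: 4.89 V; loaded: 4.25 V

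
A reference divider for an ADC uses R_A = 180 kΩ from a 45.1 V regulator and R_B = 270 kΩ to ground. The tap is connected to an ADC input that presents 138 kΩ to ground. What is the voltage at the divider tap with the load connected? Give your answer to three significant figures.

V_out ≈ 15.2 V

The load sits in parallel with R_B: R_B‖R_L = (270 × 138) / (270 + 138) = 91.32 kΩ.
V_out = 45.1 × 91.32 / (180 + 91.32) = 45.1 × 91.32/271.3 = 15.2 V.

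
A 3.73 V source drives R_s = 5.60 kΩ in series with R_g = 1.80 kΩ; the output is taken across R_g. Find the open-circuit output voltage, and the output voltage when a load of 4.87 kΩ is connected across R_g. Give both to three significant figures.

Open-circuit: V = 3.73 × 1.80/(5.60 + 1.80) = 0.907 V.
With the load, R_g becomes R_g‖R_L = 1.314 kΩ, so V = 3.73 × 1.314/6.914 = 0.709 V.

Unloaded: 0.907 V; loaded: 0.709 V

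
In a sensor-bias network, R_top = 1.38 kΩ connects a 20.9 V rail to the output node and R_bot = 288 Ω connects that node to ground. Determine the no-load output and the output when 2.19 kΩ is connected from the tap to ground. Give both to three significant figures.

Unloaded: 3.61 V; loaded: 3.25 V

Open-circuit: V = 20.9 × 288/(1380 + 288) = 3.61 V.
With the load, R_bot becomes R_bot‖R_L = 254.5 Ω, so V = 20.9 × 254.5/1635 = 3.25 V.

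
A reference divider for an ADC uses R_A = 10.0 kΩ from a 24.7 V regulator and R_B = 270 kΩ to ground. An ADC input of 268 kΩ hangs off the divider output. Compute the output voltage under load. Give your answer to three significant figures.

The load sits in parallel with R_B: R_B‖R_L = (270 × 268) / (270 + 268) = 134.5 kΩ.
V_out = 24.7 × 134.5 / (10.0 + 134.5) = 24.7 × 134.5/144.5 = 23.0 V.

V_out ≈ 23.0 V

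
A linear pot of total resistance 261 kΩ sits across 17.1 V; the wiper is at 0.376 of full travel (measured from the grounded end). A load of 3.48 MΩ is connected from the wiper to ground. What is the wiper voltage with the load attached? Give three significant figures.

V ≈ 6.32 V

The wiper splits the pot into (1−α)R = 162.9 kΩ above and αR = 98.14 kΩ below.
Lower section ‖ load = 95.44 kΩ.
V_wiper = 17.1 × 95.44/(162.9 + 95.44) = 6.32 V.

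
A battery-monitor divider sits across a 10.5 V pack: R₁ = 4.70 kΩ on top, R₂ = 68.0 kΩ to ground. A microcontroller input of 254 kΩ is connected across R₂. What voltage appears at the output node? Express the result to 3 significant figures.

The load sits in parallel with R₂: R₂‖R_L = (68.0 × 254) / (68.0 + 254) = 53.64 kΩ.
V_out = 10.5 × 53.64 / (4.70 + 53.64) = 10.5 × 53.64/58.34 = 9.65 V.

V_out ≈ 9.65 V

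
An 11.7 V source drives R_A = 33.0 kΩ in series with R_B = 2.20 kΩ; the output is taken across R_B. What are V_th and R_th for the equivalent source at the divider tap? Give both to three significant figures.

V_th = 0.731 V, R_th = 2.06 kΩ

V_th is the open-circuit tap voltage: 11.7 × 2.20/(33.0 + 2.20) = 0.731 V.
With the supply zeroed, R_A and R_B appear in parallel from the tap: R_th = R_A‖R_B = (33.0 × 2.20)/35.20 = 2.06 kΩ.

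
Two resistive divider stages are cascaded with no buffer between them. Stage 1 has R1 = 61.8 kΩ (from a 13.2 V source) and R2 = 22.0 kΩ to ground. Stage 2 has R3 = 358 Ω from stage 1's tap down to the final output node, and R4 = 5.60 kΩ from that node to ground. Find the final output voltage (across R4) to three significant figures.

Stage 2 presents R3+R4 = 5958 Ω as a load on stage 1's tap.
Stage 1's lower leg becomes R2‖(R3+R4) = 4688 Ω, so V_mid = 13.2 × 4688/66490 = 0.9308 V.
Stage 2 is itself unloaded: V_out = V_mid × R4/(R3+R4) = 0.9308 × 5600/5958 = 0.875 V.

V_out ≈ 0.875 V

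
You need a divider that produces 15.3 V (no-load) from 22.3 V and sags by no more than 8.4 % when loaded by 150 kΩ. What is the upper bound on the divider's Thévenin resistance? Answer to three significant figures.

R_th ≤ 13.8 kΩ

Loading drop = R_th/(R_th + R_L) ≤ 0.0840, so R_th ≤ R_L · ε/(1−ε) = 150 kΩ × 0.0840/0.9160 = 13.8 kΩ.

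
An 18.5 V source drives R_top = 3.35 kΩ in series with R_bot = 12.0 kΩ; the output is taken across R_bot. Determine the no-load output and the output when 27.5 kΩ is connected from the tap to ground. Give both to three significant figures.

Open-circuit: V = 18.5 × 12.0/(3.35 + 12.0) = 14.5 V.
With the load, R_bot becomes R_bot‖R_L = 8.354 kΩ, so V = 18.5 × 8.354/11.70 = 13.2 V.

Unloaded: 14.5 V; loaded: 13.2 V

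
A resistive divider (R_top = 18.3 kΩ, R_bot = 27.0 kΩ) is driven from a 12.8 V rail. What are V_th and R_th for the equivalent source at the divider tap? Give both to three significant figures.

V_th = 7.63 V, R_th = 10.9 kΩ

V_th is the open-circuit tap voltage: 12.8 × 27.0/(18.3 + 27.0) = 7.63 V.
With the supply zeroed, R_top and R_bot appear in parallel from the tap: R_th = R_top‖R_bot = (18.3 × 27.0)/45.30 = 10.9 kΩ.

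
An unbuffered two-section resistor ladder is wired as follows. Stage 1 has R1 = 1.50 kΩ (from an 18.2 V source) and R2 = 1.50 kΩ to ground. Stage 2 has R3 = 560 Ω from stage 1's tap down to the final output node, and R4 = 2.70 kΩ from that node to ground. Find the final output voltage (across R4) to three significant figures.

Stage 2 presents R3+R4 = 3260 Ω as a load on stage 1's tap.
Stage 1's lower leg becomes R2‖(R3+R4) = 1027 Ω, so V_mid = 18.2 × 1027/2527 = 7.398 V.
Stage 2 is itself unloaded: V_out = V_mid × R4/(R3+R4) = 7.398 × 2700/3260 = 6.13 V.

V_out ≈ 6.13 V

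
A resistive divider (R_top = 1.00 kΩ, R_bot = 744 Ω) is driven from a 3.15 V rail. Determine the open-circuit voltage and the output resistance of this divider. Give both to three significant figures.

V_th is the open-circuit tap voltage: 3.15 × 744/(1000 + 744) = 1.34 V.
With the supply zeroed, R_top and R_bot appear in parallel from the tap: R_th = R_top‖R_bot = (1000 × 744)/1744 = 427 Ω.

V_th = 1.34 V, R_th = 427 Ω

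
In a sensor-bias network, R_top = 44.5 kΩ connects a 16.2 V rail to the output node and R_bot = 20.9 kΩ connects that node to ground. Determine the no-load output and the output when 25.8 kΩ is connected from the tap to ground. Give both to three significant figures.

Unloaded: 5.18 V; loaded: 3.34 V

Open-circuit: V = 16.2 × 20.9/(44.5 + 20.9) = 5.18 V.
With the load, R_bot becomes R_bot‖R_L = 11.55 kΩ, so V = 16.2 × 11.55/56.05 = 3.34 V.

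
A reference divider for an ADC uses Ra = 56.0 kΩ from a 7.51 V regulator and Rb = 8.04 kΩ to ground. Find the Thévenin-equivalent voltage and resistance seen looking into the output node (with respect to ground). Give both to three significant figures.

V_th = 0.943 V, R_th = 7.03 kΩ

V_th is the open-circuit tap voltage: 7.51 × 8.04/(56.0 + 8.04) = 0.943 V.
With the supply zeroed, Ra and Rb appear in parallel from the tap: R_th = Ra‖Rb = (56.0 × 8.04)/64.04 = 7.03 kΩ.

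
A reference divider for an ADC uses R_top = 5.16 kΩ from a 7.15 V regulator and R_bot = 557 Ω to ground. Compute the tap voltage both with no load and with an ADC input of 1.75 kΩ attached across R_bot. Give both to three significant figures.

Open-circuit: V = 7.15 × 557/(5160 + 557) = 0.697 V.
With the load, R_bot becomes R_bot‖R_L = 422.5 Ω, so V = 7.15 × 422.5/5583 = 0.541 V.

Unloaded: 0.697 V; loaded: 0.541 V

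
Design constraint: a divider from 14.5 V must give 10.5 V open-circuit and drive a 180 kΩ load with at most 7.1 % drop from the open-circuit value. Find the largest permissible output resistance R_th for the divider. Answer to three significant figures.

Loading drop = R_th/(R_th + R_L) ≤ 0.0710, so R_th ≤ R_L · ε/(1−ε) = 180 kΩ × 0.0710/0.9290 = 13.8 kΩ.
(Any R1, R2 with R2/(R1+R2) = 0.724 and R1‖R2 ≤ 13.8 kΩ will meet the spec.)

R_th ≤ 13.8 kΩ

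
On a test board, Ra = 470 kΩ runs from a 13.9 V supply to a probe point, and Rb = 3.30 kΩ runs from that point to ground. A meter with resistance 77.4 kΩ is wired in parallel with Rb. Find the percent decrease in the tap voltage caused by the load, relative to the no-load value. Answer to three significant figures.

4.06 %

The divider's output (Thévenin) resistance is Ra‖Rb = 3.277 kΩ.
Fractional drop under load = R_th/(R_th + R_L) = 3.277 / (3.277 + 77.4) = 0.04062.
So the output falls by 4.06 %.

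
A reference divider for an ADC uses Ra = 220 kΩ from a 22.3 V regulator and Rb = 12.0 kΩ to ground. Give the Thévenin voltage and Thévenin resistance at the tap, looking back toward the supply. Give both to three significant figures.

V_th is the open-circuit tap voltage: 22.3 × 12.0/(220 + 12.0) = 1.15 V.
With the supply zeroed, Ra and Rb appear in parallel from the tap: R_th = Ra‖Rb = (220 × 12.0)/232.0 = 11.4 kΩ.

V_th = 1.15 V, R_th = 11.4 kΩ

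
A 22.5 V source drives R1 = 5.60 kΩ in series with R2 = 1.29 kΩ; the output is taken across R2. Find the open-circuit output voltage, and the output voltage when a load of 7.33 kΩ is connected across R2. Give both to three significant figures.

Unloaded: 4.21 V; loaded: 3.69 V

Open-circuit: V = 22.5 × 1.29/(5.60 + 1.29) = 4.21 V.
With the load, R2 becomes R2‖R_L = 1.097 kΩ, so V = 22.5 × 1.097/6.697 = 3.69 V.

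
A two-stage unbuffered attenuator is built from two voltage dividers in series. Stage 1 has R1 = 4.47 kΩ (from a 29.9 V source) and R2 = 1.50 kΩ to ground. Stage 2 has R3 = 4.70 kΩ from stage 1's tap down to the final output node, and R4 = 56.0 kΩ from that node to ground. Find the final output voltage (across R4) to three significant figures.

V_out ≈ 6.80 V

Stage 2 presents R3+R4 = 60.70 kΩ as a load on stage 1's tap.
Stage 1's lower leg becomes R2‖(R3+R4) = 1.464 kΩ, so V_mid = 29.9 × 1.464/5.934 = 7.376 V.
Stage 2 is itself unloaded: V_out = V_mid × R4/(R3+R4) = 7.376 × 56.0/60.70 = 6.80 V.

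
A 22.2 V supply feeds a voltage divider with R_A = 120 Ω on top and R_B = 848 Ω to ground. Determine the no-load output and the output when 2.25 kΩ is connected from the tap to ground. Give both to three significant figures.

Open-circuit: V = 22.2 × 848/(120 + 848) = 19.4 V.
With the load, R_B becomes R_B‖R_L = 615.9 Ω, so V = 22.2 × 615.9/735.9 = 18.6 V.

Unloaded: 19.4 V; loaded: 18.6 V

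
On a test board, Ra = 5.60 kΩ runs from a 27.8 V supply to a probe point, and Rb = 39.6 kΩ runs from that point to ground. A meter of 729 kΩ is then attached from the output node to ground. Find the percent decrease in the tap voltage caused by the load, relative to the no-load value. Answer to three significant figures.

0.669 %

The divider's output (Thévenin) resistance is Ra‖Rb = 4.906 kΩ.
Fractional drop under load = R_th/(R_th + R_L) = 4.906 / (4.906 + 729) = 0.006685.
So the output falls by 0.669 %.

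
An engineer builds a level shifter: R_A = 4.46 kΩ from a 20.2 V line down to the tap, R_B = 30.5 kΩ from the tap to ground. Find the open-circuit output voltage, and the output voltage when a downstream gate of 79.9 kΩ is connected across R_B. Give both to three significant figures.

Unloaded: 17.6 V; loaded: 16.8 V

Open-circuit: V = 20.2 × 30.5/(4.46 + 30.5) = 17.6 V.
With the load, R_B becomes R_B‖R_L = 22.07 kΩ, so V = 20.2 × 22.07/26.53 = 16.8 V.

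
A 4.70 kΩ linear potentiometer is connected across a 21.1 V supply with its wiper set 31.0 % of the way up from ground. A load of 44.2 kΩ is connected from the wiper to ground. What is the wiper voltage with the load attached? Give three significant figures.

V ≈ 6.40 V

The wiper splits the pot into (1−α)R = 3.243 kΩ above and αR = 1.457 kΩ below.
Lower section ‖ load = 1.411 kΩ.
V_wiper = 21.1 × 1.411/(3.243 + 1.411) = 6.40 V.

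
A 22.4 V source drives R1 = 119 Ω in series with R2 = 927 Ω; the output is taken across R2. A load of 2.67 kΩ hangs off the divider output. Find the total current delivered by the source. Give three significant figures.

I ≈ 27.8 mA

R2‖R_L = 688.1 Ω, so the source sees R1 + R2‖R_L = 807.1 Ω.
I = 22.4 V / 807.1 Ω = 27.8 mA.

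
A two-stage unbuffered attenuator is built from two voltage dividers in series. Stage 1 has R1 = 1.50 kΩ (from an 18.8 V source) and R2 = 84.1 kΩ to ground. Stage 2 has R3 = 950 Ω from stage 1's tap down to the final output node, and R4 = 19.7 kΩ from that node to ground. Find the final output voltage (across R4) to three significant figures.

Stage 2 presents R3+R4 = 20650 Ω as a load on stage 1's tap.
Stage 1's lower leg becomes R2‖(R3+R4) = 16580 Ω, so V_mid = 18.8 × 16580/18080 = 17.24 V.
Stage 2 is itself unloaded: V_out = V_mid × R4/(R3+R4) = 17.24 × 19700/20650 = 16.4 V.

V_out ≈ 16.4 V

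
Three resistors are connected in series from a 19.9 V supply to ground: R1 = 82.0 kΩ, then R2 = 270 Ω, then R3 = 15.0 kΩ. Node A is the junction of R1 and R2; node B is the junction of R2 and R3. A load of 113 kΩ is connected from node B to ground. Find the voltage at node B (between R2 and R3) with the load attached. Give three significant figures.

V ≈ 2.76 V

At node B, R3 is in parallel with the load: R3‖R_L = 13240 Ω.
Below node A the resistance is R2 + (R3‖R_L) = 13510 Ω, so V_A = 19.9 × 13510/95510 = 2.815 V.
Then V_B = V_A × (R3‖R_L)/(R2 + R3‖R_L) = 2.815 × 13240/13510 = 2.76 V.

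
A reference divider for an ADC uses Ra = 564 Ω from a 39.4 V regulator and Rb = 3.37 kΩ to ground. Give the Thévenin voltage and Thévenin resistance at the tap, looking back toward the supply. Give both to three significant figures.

V_th is the open-circuit tap voltage: 39.4 × 3370/(564 + 3370) = 33.8 V.
With the supply zeroed, Ra and Rb appear in parallel from the tap: R_th = Ra‖Rb = (564 × 3370)/3934 = 483 Ω.

V_th = 33.8 V, R_th = 483 Ω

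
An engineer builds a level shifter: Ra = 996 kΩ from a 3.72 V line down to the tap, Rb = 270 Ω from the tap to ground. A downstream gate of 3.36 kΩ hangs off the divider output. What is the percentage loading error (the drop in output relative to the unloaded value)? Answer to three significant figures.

The divider's output (Thévenin) resistance is Ra‖Rb = 269.9 Ω.
Fractional drop under load = R_th/(R_th + R_L) = 269.9 / (269.9 + 3360) = 0.07436.
So the output falls by 7.44 %.

7.44 %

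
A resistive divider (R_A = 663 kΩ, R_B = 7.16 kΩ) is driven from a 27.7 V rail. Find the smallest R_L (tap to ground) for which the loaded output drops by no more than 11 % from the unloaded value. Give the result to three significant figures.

Output resistance R_th = R_A‖R_B = (663 × 7.16)/670.2 = 7.084 kΩ.
The fractional drop is R_th/(R_th + R_L); requiring this ≤ 0.110 gives R_L ≥ R_th(1/0.110 − 1) = 7.084 × 8.091 = 57.3 kΩ.

R_L(min) ≈ 57.3 kΩ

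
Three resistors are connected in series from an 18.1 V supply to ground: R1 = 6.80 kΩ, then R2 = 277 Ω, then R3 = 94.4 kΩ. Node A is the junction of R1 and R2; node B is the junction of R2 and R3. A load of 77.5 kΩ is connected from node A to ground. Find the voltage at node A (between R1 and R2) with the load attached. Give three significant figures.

V ≈ 15.6 V

Below node A the series string R2+R3 = 94680 Ω sits in parallel with the 77500 Ω load: 42620 Ω.
V_A = 18.1 × 42620/(6800 + 42620) = 15.6 V.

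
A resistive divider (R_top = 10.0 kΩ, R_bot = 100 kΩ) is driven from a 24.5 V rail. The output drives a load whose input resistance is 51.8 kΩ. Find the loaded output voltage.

The load sits in parallel with R_bot: R_bot‖R_L = (100 × 51.8) / (100 + 51.8) = 34.12 kΩ.
V_out = 24.5 × 34.12 / (10.0 + 34.12) = 24.5 × 34.12/44.12 = 18.9 V.

V_out ≈ 18.9 V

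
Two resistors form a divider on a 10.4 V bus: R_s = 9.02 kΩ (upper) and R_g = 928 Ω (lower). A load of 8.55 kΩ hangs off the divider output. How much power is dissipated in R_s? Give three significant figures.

P ≈ 10.0 mW

Total resistance from the source is R_s + (R_g‖R_L) = 9857 Ω, so I = 10.4/9857 Ω = 1.055 mA.
P = I²·R_s = (1.055 mA)² × 9.02 kΩ = 10.0 mW.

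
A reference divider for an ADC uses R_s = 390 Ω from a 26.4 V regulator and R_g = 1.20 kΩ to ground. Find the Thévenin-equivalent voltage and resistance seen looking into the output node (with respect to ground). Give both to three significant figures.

V_th is the open-circuit tap voltage: 26.4 × 1200/(390 + 1200) = 19.9 V.
With the supply zeroed, R_s and R_g appear in parallel from the tap: R_th = R_s‖R_g = (390 × 1200)/1590 = 294 Ω.

V_th = 19.9 V, R_th = 294 Ω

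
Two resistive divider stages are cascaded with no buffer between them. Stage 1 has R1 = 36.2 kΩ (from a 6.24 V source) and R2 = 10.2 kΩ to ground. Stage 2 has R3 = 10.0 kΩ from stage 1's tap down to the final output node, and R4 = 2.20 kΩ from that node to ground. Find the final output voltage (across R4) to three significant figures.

V_out ≈ 0.150 V

Stage 2 presents R3+R4 = 12.20 kΩ as a load on stage 1's tap.
Stage 1's lower leg becomes R2‖(R3+R4) = 5.555 kΩ, so V_mid = 6.24 × 5.555/41.76 = 0.8302 V.
Stage 2 is itself unloaded: V_out = V_mid × R4/(R3+R4) = 0.8302 × 2.20/12.20 = 0.150 V.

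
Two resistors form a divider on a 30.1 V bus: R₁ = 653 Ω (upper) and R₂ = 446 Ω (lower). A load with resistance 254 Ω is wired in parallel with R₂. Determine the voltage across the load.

The load sits in parallel with R₂: R₂‖R_L = (446 × 254) / (446 + 254) = 161.8 Ω.
V_out = 30.1 × 161.8 / (653 + 161.8) = 30.1 × 161.8/814.8 = 5.98 V.

V_out ≈ 5.98 V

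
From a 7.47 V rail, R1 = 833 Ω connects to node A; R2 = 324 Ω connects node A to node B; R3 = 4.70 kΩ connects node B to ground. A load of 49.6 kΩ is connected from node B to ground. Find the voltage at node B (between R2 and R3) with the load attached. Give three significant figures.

V ≈ 5.88 V

At node B, R3 is in parallel with the load: R3‖R_L = 4293 Ω.
Below node A the resistance is R2 + (R3‖R_L) = 4617 Ω, so V_A = 7.47 × 4617/5450 = 6.328 V.
Then V_B = V_A × (R3‖R_L)/(R2 + R3‖R_L) = 6.328 × 4293/4617 = 5.88 V.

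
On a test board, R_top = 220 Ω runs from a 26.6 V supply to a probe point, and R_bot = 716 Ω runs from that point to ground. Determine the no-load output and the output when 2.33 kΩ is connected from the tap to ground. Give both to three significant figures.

Unloaded: 20.3 V; loaded: 19.0 V

Open-circuit: V = 26.6 × 716/(220 + 716) = 20.3 V.
With the load, R_bot becomes R_bot‖R_L = 547.7 Ω, so V = 26.6 × 547.7/767.7 = 19.0 V.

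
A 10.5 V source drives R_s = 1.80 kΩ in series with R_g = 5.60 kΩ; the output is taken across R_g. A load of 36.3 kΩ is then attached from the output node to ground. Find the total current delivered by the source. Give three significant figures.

I ≈ 1.58 mA

R_g‖R_L = 4.852 kΩ, so the source sees R_s + R_g‖R_L = 6.652 kΩ.
I = 10.5 V / 6.652 kΩ = 1.58 mA.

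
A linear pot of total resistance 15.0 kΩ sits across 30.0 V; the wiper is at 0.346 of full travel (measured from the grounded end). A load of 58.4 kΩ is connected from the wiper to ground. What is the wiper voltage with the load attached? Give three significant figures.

V ≈ 9.81 V

The wiper splits the pot into (1−α)R = 9.810 kΩ above and αR = 5.190 kΩ below.
Lower section ‖ load = 4.766 kΩ.
V_wiper = 30.0 × 4.766/(9.810 + 4.766) = 9.81 V.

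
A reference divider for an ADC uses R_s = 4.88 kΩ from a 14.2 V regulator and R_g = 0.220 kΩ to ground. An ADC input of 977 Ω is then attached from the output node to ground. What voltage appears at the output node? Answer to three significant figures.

V_out ≈ 0.504 V

The load sits in parallel with R_g: R_g‖R_L = (220 × 977) / (220 + 977) = 179.6 Ω.
V_out = 14.2 × 179.6 / (4880 + 179.6) = 14.2 × 179.6/5060 = 0.504 V.
(Unloaded it would have been 0.613 V.)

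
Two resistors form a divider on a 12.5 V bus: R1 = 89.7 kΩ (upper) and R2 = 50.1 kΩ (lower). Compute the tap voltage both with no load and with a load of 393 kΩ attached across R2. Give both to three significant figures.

Open-circuit: V = 12.5 × 50.1/(89.7 + 50.1) = 4.48 V.
With the load, R2 becomes R2‖R_L = 44.44 kΩ, so V = 12.5 × 44.44/134.1 = 4.14 V.

Unloaded: 4.48 V; loaded: 4.14 V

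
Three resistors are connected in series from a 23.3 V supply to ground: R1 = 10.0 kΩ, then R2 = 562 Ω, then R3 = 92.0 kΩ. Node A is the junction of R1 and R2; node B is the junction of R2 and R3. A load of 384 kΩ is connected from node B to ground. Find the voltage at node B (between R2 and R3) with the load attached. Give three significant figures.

At node B, R3 is in parallel with the load: R3‖R_L = 74220 Ω.
Below node A the resistance is R2 + (R3‖R_L) = 74780 Ω, so V_A = 23.3 × 74780/84780 = 20.55 V.
Then V_B = V_A × (R3‖R_L)/(R2 + R3‖R_L) = 20.55 × 74220/74780 = 20.4 V.

V ≈ 20.4 V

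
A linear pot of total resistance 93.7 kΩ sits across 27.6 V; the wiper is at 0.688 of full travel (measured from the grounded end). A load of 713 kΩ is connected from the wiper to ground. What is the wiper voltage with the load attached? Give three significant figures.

V ≈ 18.5 V

The wiper splits the pot into (1−α)R = 29.23 kΩ above and αR = 64.47 kΩ below.
Lower section ‖ load = 59.12 kΩ.
V_wiper = 27.6 × 59.12/(29.23 + 59.12) = 18.5 V.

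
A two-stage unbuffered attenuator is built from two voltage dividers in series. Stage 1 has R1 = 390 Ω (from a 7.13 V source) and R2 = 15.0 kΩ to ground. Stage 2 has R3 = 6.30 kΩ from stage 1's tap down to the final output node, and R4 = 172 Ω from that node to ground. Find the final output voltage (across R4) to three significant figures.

Stage 2 presents R3+R4 = 6472 Ω as a load on stage 1's tap.
Stage 1's lower leg becomes R2‖(R3+R4) = 4521 Ω, so V_mid = 7.13 × 4521/4911 = 6.564 V.
Stage 2 is itself unloaded: V_out = V_mid × R4/(R3+R4) = 6.564 × 172/6472 = 0.174 V.

V_out ≈ 0.174 V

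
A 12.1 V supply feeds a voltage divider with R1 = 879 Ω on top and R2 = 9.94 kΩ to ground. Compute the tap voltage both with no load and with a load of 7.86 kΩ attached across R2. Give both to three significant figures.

Open-circuit: V = 12.1 × 9940/(879 + 9940) = 11.1 V.
With the load, R2 becomes R2‖R_L = 4389 Ω, so V = 12.1 × 4389/5268 = 10.1 V.

Unloaded: 11.1 V; loaded: 10.1 V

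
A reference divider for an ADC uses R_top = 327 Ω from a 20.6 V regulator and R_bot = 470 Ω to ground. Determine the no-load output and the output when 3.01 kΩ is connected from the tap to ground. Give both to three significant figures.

Unloaded: 12.1 V; loaded: 11.4 V

Open-circuit: V = 20.6 × 470/(327 + 470) = 12.1 V.
With the load, R_bot becomes R_bot‖R_L = 406.5 Ω, so V = 20.6 × 406.5/733.5 = 11.4 V.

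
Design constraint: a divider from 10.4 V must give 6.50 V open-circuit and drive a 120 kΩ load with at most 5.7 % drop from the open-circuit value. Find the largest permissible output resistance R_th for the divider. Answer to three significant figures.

R_th ≤ 7.25 kΩ

Loading drop = R_th/(R_th + R_L) ≤ 0.0570, so R_th ≤ R_L · ε/(1−ε) = 120 kΩ × 0.0570/0.9430 = 7.25 kΩ.
(Any R1, R2 with R2/(R1+R2) = 0.625 and R1‖R2 ≤ 7.25 kΩ will meet the spec.)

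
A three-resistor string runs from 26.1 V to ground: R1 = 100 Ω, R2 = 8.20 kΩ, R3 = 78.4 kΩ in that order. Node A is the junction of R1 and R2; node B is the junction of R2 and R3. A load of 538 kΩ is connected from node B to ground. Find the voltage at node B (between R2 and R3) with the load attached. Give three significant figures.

V ≈ 23.3 V

At node B, R3 is in parallel with the load: R3‖R_L = 68430 Ω.
Below node A the resistance is R2 + (R3‖R_L) = 76630 Ω, so V_A = 26.1 × 76630/76730 = 26.07 V.
Then V_B = V_A × (R3‖R_L)/(R2 + R3‖R_L) = 26.07 × 68430/76630 = 23.3 V.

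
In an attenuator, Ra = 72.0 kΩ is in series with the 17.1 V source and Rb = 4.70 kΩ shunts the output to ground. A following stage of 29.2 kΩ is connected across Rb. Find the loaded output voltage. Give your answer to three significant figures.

The load sits in parallel with Rb: Rb‖R_L = (4.70 × 29.2) / (4.70 + 29.2) = 4.048 kΩ.
V_out = 17.1 × 4.048 / (72.0 + 4.048) = 17.1 × 4.048/76.05 = 0.910 V.

V_out ≈ 0.910 V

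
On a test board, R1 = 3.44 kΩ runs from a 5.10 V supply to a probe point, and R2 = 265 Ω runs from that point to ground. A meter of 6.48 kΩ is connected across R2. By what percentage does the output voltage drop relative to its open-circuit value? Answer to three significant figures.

The divider's output (Thévenin) resistance is R1‖R2 = 246.0 Ω.
Fractional drop under load = R_th/(R_th + R_L) = 246.0 / (246.0 + 6480) = 0.03658.
So the output falls by 3.66 %.

3.66 %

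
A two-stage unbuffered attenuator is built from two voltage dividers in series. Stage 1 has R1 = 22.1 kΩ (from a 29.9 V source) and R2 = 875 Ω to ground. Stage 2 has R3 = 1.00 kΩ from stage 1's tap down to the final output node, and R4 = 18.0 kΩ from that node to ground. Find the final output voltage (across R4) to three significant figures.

Stage 2 presents R3+R4 = 19000 Ω as a load on stage 1's tap.
Stage 1's lower leg becomes R2‖(R3+R4) = 836.5 Ω, so V_mid = 29.9 × 836.5/22940 = 1.090 V.
Stage 2 is itself unloaded: V_out = V_mid × R4/(R3+R4) = 1.090 × 18000/19000 = 1.03 V.

V_out ≈ 1.03 V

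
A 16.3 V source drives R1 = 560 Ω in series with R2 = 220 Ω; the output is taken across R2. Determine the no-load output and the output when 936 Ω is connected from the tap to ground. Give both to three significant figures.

Open-circuit: V = 16.3 × 220/(560 + 220) = 4.60 V.
With the load, R2 becomes R2‖R_L = 178.1 Ω, so V = 16.3 × 178.1/738.1 = 3.93 V.

Unloaded: 4.60 V; loaded: 3.93 V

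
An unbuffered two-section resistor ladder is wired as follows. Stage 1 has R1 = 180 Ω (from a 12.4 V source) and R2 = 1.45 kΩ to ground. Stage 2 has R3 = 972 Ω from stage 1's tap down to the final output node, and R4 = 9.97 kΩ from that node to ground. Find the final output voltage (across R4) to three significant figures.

Stage 2 presents R3+R4 = 10940 Ω as a load on stage 1's tap.
Stage 1's lower leg becomes R2‖(R3+R4) = 1280 Ω, so V_mid = 12.4 × 1280/1460 = 10.87 V.
Stage 2 is itself unloaded: V_out = V_mid × R4/(R3+R4) = 10.87 × 9970/10940 = 9.91 V.

V_out ≈ 9.91 V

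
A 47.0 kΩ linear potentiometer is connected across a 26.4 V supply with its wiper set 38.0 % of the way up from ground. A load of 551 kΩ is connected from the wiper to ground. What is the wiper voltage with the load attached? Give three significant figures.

V ≈ 9.83 V

The wiper splits the pot into (1−α)R = 29.14 kΩ above and αR = 17.86 kΩ below.
Lower section ‖ load = 17.30 kΩ.
V_wiper = 26.4 × 17.30/(29.14 + 17.30) = 9.83 V.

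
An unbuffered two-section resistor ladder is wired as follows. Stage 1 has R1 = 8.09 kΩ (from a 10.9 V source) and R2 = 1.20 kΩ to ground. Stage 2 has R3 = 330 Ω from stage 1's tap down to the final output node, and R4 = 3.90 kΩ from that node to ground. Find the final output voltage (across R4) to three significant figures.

Stage 2 presents R3+R4 = 4230 Ω as a load on stage 1's tap.
Stage 1's lower leg becomes R2‖(R3+R4) = 934.8 Ω, so V_mid = 10.9 × 934.8/9025 = 1.129 V.
Stage 2 is itself unloaded: V_out = V_mid × R4/(R3+R4) = 1.129 × 3900/4230 = 1.04 V.

V_out ≈ 1.04 V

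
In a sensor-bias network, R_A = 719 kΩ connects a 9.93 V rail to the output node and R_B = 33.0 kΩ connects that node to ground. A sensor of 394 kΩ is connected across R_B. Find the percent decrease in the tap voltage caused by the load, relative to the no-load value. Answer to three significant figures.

7.41 %

The divider's output (Thévenin) resistance is R_A‖R_B = 31.55 kΩ.
Fractional drop under load = R_th/(R_th + R_L) = 31.55 / (31.55 + 394) = 0.07414.
So the output falls by 7.41 %.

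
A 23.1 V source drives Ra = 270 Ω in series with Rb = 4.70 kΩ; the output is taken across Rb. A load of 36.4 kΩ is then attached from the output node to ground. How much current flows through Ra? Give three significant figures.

Rb‖R_L = 4163 Ω, so the source sees Ra + Rb‖R_L = 4433 Ω.
I = 23.1 V / 4433 Ω = 5.21 mA.

I ≈ 5.21 mA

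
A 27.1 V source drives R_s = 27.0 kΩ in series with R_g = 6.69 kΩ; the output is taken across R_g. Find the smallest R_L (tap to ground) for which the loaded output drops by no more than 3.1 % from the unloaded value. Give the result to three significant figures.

R_L(min) ≈ 168 kΩ

Output resistance R_th = R_s‖R_g = (27.0 × 6.69)/33.69 = 5.362 kΩ.
The fractional drop is R_th/(R_th + R_L); requiring this ≤ 0.0310 gives R_L ≥ R_th(1/0.0310 − 1) = 5.362 × 31.26 = 168 kΩ.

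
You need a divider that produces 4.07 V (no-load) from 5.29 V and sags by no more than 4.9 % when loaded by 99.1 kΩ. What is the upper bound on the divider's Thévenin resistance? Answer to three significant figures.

Loading drop = R_th/(R_th + R_L) ≤ 0.0490, so R_th ≤ R_L · ε/(1−ε) = 99.1 kΩ × 0.0490/0.9510 = 5.11 kΩ.
(Any R1, R2 with R2/(R1+R2) = 0.769 and R1‖R2 ≤ 5.11 kΩ will meet the spec.)

R_th ≤ 5.11 kΩ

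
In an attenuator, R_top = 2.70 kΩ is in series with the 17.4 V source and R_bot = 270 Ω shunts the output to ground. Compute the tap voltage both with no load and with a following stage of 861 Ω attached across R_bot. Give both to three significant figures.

Unloaded: 1.58 V; loaded: 1.23 V

Open-circuit: V = 17.4 × 270/(2700 + 270) = 1.58 V.
With the load, R_bot becomes R_bot‖R_L = 205.5 Ω, so V = 17.4 × 205.5/2906 = 1.23 V.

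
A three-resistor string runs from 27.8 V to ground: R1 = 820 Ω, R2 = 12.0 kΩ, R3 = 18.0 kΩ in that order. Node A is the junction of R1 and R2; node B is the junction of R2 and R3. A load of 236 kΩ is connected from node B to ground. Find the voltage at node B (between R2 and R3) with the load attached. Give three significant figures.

At node B, R3 is in parallel with the load: R3‖R_L = 16720 Ω.
Below node A the resistance is R2 + (R3‖R_L) = 28720 Ω, so V_A = 27.8 × 28720/29540 = 27.03 V.
Then V_B = V_A × (R3‖R_L)/(R2 + R3‖R_L) = 27.03 × 16720/28720 = 15.7 V.

V ≈ 15.7 V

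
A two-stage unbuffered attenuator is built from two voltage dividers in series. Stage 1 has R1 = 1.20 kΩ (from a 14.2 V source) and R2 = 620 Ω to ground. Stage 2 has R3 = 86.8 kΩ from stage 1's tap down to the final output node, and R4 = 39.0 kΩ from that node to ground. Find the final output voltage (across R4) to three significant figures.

Stage 2 presents R3+R4 = 125800 Ω as a load on stage 1's tap.
Stage 1's lower leg becomes R2‖(R3+R4) = 617.0 Ω, so V_mid = 14.2 × 617.0/1817 = 4.822 V.
Stage 2 is itself unloaded: V_out = V_mid × R4/(R3+R4) = 4.822 × 39000/125800 = 1.49 V.

V_out ≈ 1.49 V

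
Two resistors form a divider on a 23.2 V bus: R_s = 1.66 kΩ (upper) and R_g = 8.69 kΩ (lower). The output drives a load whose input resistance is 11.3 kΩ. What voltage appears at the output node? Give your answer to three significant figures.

The load sits in parallel with R_g: R_g‖R_L = (8.69 × 11.3) / (8.69 + 11.3) = 4.912 kΩ.
V_out = 23.2 × 4.912 / (1.66 + 4.912) = 23.2 × 4.912/6.572 = 17.3 V.
(Unloaded it would have been 19.5 V.)

V_out ≈ 17.3 V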